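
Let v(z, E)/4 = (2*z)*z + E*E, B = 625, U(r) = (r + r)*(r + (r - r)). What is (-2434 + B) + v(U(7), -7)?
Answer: 75219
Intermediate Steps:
U(r) = 2*r**2 (U(r) = (2*r)*(r + 0) = (2*r)*r = 2*r**2)
v(z, E) = 4*E**2 + 8*z**2 (v(z, E) = 4*((2*z)*z + E*E) = 4*(2*z**2 + E**2) = 4*(E**2 + 2*z**2) = 4*E**2 + 8*z**2)
(-2434 + B) + v(U(7), -7) = (-2434 + 625) + (4*(-7)**2 + 8*(2*7**2)**2) = -1809 + (4*49 + 8*(2*49)**2) = -1809 + (196 + 8*98**2) = -1809 + (196 + 8*9604) = -1809 + (196 + 76832) = -1809 + 77028 = 75219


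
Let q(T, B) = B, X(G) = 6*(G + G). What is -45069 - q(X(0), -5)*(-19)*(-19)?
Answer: -43264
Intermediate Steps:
X(G) = 12*G (X(G) = 6*(2*G) = 12*G)
-45069 - q(X(0), -5)*(-19)*(-19) = -45069 - (-5*(-19))*(-19) = -45069 - 95*(-19) = -45069 - 1*(-1805) = -45069 + 1805 = -43264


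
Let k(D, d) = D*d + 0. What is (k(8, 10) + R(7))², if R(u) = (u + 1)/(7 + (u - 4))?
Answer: 163216/25 ≈ 6528.6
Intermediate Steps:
k(D, d) = D*d
R(u) = (1 + u)/(3 + u) (R(u) = (1 + u)/(7 + (-4 + u)) = (1 + u)/(3 + u))
(k(8, 10) + R(7))² = (8*10 + (1 + 7)/(3 + 7))² = (80 + 8/10)² = (80 + (⅒)*8)² = (80 + ⅘)² = (404/5)² = 163216/25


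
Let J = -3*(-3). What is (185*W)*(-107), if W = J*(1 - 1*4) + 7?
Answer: 395900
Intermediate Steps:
J = 9
W = -20 (W = 9*(1 - 1*4) + 7 = 9*(1 - 4) + 7 = 9*(-3) + 7 = -27 + 7 = -20)
(185*W)*(-107) = (185*(-20))*(-107) = -3700*(-107) = 395900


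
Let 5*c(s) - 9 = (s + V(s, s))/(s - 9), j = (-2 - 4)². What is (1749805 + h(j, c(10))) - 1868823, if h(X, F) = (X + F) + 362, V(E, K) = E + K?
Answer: -593061/5 ≈ -1.1861e+5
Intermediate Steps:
j = 36 (j = (-6)² = 36)
c(s) = 9/5 + 3*s/(5*(-9 + s)) (c(s) = 9/5 + ((s + (s + s))/(s - 9))/5 = 9/5 + ((s + 2*s)/(-9 + s))/5 = 9/5 + ((3*s)/(-9 + s))/5 = 9/5 + (3*s/(-9 + s))/5 = 9/5 + 3*s/(5*(-9 + s)))
h(X, F) = 362 + F + X (h(X, F) = (F + X) + 362 = 362 + F + X)
(1749805 + h(j, c(10))) - 1868823 = (1749805 + (362 + 3*(-27 + 4*10)/(5*(-9 + 10)) + 36)) - 1868823 = (1749805 + (362 + (⅗)*(-27 + 40)/1 + 36)) - 1868823 = (1749805 + (362 + (⅗)*1*13 + 36)) - 1868823 = (1749805 + (362 + 39/5 + 36)) - 1868823 = (1749805 + 2029/5) - 1868823 = 8751054/5 - 1868823 = -593061/5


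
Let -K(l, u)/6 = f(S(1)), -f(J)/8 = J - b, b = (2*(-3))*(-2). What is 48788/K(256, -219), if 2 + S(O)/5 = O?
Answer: -12197/204 ≈ -59.789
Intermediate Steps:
S(O) = -10 + 5*O
b = 12 (b = -6*(-2) = 12)
f(J) = 96 - 8*J (f(J) = -8*(J - 1*12) = -8*(J - 12) = -8*(-12 + J) = 96 - 8*J)
K(l, u) = -816 (K(l, u) = -6*(96 - 8*(-10 + 5*1)) = -6*(96 - 8*(-10 + 5)) = -6*(96 - 8*(-5)) = -6*(96 + 40) = -6*136 = -816)
48788/K(256, -219) = 48788/(-816) = 48788*(-1/816) = -12197/204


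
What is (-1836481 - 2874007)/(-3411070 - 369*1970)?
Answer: 588811/517250 ≈ 1.1383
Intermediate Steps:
(-1836481 - 2874007)/(-3411070 - 369*1970) = -4710488/(-3411070 - 726930) = -4710488/(-4138000) = -4710488*(-1/4138000) = 588811/517250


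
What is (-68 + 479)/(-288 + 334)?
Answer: 411/46 ≈ 8.9348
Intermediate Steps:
(-68 + 479)/(-288 + 334) = 411/46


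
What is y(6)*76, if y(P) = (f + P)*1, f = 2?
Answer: 608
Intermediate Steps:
y(P) = 2 + P (y(P) = (2 + P)*1 = 2 + P)
y(6)*76 = (2 + 6)*76 = 8*76 = 608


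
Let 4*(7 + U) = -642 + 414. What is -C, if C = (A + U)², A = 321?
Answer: -66049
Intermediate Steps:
U = -64 (U = -7 + (-642 + 414)/4 = -7 + (¼)*(-228) = -7 - 57 = -64)
C = 66049 (C = (321 - 64)² = 257² = 66049)
-C = -1*66049 = -66049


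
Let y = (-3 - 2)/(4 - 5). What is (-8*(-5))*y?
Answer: 200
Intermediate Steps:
y = 5 (y = -5/(-1) = -5*(-1) = 5)
(-8*(-5))*y = -8*(-5)*5 = 40*5 = 200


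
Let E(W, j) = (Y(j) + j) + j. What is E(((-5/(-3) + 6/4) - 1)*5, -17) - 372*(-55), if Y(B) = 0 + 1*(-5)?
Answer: 20421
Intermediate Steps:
Y(B) = -5 (Y(B) = 0 - 5 = -5)
E(W, j) = -5 + 2*j (E(W, j) = (-5 + j) + j = -5 + 2*j)
E(((-5/(-3) + 6/4) - 1)*5, -17) - 372*(-55) = (-5 + 2*(-17)) - 372*(-55) = (-5 - 34) + 20460 = -39 + 20460 = 20421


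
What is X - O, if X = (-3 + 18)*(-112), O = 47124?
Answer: -48804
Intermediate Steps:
X = -1680 (X = 15*(-112) = -1680)
X - O = -1680 - 1*47124 = -1680 - 47124 = -48804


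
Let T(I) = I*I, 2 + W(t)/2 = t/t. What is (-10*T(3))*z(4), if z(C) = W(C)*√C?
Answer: 360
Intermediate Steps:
W(t) = -2 (W(t) = -4 + 2*(t/t) = -4 + 2*1 = -4 + 2 = -2)
z(C) = -2*√C
T(I) = I²
(-10*T(3))*z(4) = (-10*3²)*(-2*√4) = (-10*9)*(-2*2) = -90*(-4) = 360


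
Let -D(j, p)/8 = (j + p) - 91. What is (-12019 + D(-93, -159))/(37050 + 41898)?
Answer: -9275/78948 ≈ -0.11748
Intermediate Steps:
D(j, p) = 728 - 8*j - 8*p (D(j, p) = -8*((j + p) - 91) = -8*(-91 + j + p) = 728 - 8*j - 8*p)
(-12019 + D(-93, -159))/(37050 + 41898) = (-12019 + (728 - 8*(-93) - 8*(-159)))/(37050 + 41898) = (-12019 + (728 + 744 + 1272))/78948 = (-12019 + 2744)*(1/78948) = -9275*1/78948 = -9275/78948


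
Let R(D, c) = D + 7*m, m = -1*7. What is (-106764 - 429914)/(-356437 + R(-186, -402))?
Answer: 268339/178336 ≈ 1.5047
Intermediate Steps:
m = -7
R(D, c) = -49 + D (R(D, c) = D + 7*(-7) = D - 49 = -49 + D)
(-106764 - 429914)/(-356437 + R(-186, -402)) = (-106764 - 429914)/(-356437 + (-49 - 186)) = -536678/(-356437 - 235) = -536678/(-356672) = -536678*(-1/356672) = 268339/178336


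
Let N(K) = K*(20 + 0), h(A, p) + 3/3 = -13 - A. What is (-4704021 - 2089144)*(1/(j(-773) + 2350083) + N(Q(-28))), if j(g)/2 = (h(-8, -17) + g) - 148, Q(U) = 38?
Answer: -638076282548935/123591 ≈ -5.1628e+9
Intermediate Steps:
h(A, p) = -14 - A (h(A, p) = -1 + (-13 - A) = -14 - A)
j(g) = -308 + 2*g (j(g) = 2*(((-14 - 1*(-8)) + g) - 148) = 2*(((-14 + 8) + g) - 148) = 2*((-6 + g) - 148) = 2*(-154 + g) = -308 + 2*g)
N(K) = 20*K (N(K) = K*20 = 20*K)
(-4704021 - 2089144)*(1/(j(-773) + 2350083) + N(Q(-28))) = (-4704021 - 2089144)*(1/((-308 + 2*(-773)) + 2350083) + 20*38) = -6793165*(1/((-308 - 1546) + 2350083) + 760) = -6793165*(1/(-1854 + 2350083) + 760) = -6793165*(1/2348229 + 760) = -6793165*1784654041/2348229 = -638076282548935/123591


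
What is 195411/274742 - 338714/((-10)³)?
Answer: 23313593197/68685500 ≈ 339.43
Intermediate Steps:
195411/274742 - 338714/((-10)³) = 195411*(1/274742) - 338714/(-1000) = 195411/274742 - 338714*(-1/1000) = 195411/274742 + 169357/500 = 23313593197/68685500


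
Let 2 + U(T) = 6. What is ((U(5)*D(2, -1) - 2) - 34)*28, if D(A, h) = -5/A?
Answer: -1288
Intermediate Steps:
U(T) = 4 (U(T) = -2 + 6 = 4)
((U(5)*D(2, -1) - 2) - 34)*28 = ((4*(-5/2) - 2) - 34)*28 = ((-10 - 2) - 34)*28 = (-12 - 34)*28 = -46*28 = -1288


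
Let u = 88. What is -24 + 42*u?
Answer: 3672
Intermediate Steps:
-24 + 42*u = -24 + 42*88 = -24 + 3696 = 3672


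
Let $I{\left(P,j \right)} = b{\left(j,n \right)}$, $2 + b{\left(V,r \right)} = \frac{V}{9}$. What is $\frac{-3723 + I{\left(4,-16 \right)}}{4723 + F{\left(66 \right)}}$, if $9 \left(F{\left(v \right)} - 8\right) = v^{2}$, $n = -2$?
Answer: $- \frac{33541}{46935} \approx -0.71463$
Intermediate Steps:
$b{\left(V,r \right)} = -2 + \frac{V}{9}$
$I{\left(P,j \right)} = -2 + \frac{j}{9}$
$F{\left(v \right)} = 8 + \frac{v^{2}}{9}$
$\frac{-3723 + I{\left(4,-16 \right)}}{4723 + F{\left(66 \right)}} = \frac{-3723 + \left(-2 + \frac{1}{9} \left(-16\right)\right)}{4723 + \left(8 + \frac{66^{2}}{9}\right)} = \frac{-3723 - \frac{34}{9}}{4723 + \left(8 + \frac{1}{9} \cdot 4356\right)} = \frac{-3723 - \frac{34}{9}}{4723 + \left(8 + 484\right)} = - \frac{33541}{9 \left(4723 + 492\right)} = - \frac{33541}{9 \cdot 5215} = \left(- \frac{33541}{9}\right) \frac{1}{5215} = - \frac{33541}{46935}$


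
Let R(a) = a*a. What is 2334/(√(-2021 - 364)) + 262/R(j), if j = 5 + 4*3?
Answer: 262/289 - 778*I*√265/265 ≈ 0.90657 - 47.792*I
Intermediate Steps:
j = 17 (j = 5 + 12 = 17)
R(a) = a²
2334/(√(-2021 - 364)) + 262/R(j) = 2334/(√(-2021 - 364)) + 262/(17²) = 2334/(√(-2385)) + 262/289 = 2334/((3*I*√265)) + 262*(1/289) = 2334*(-I*√265/795) + 262/289 = -778*I*√265/265 + 262/289 = 262/289 - 778*I*√265/265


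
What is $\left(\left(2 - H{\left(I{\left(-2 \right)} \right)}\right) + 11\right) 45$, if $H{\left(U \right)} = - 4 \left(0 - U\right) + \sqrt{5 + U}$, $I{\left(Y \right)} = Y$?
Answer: $945 - 45 \sqrt{3} \approx 867.06$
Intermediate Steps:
$H{\left(U \right)} = \sqrt{5 + U} + 4 U$ ($H{\left(U \right)} = - 4 \left(- U\right) + \sqrt{5 + U} = 4 U + \sqrt{5 + U} = \sqrt{5 + U} + 4 U$)
$\left(\left(2 - H{\left(I{\left(-2 \right)} \right)}\right) + 11\right) 45 = \left(\left(2 - \left(\sqrt{5 - 2} + 4 \left(-2\right)\right)\right) + 11\right) 45 = \left(\left(2 - \left(\sqrt{3} - 8\right)\right) + 11\right) 45 = \left(\left(2 - \left(-8 + \sqrt{3}\right)\right) + 11\right) 45 = \left(\left(2 + \left(8 - \sqrt{3}\right)\right) + 11\right) 45 = \left(\left(10 - \sqrt{3}\right) + 11\right) 45 = \left(21 - \sqrt{3}\right) 45 = 945 - 45 \sqrt{3}$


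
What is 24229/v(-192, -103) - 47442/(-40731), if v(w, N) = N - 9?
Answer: -327185965/1520624 ≈ -215.17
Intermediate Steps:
v(w, N) = -9 + N
24229/v(-192, -103) - 47442/(-40731) = 24229/(-9 - 103) - 47442/(-40731) = 24229/(-112) - 47442*(-1/40731) = 24229*(-1/112) + 15814/13577 = -24229/112 + 15814/13577 = -327185965/1520624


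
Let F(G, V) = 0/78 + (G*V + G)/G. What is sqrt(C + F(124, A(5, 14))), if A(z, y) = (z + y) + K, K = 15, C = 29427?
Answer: sqrt(29462) ≈ 171.65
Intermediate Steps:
A(z, y) = 15 + y + z (A(z, y) = (z + y) + 15 = (y + z) + 15 = 15 + y + z)
F(G, V) = (G + G*V)/G (F(G, V) = 0*(1/78) + (G + G*V)/G = 0 + (G + G*V)/G = (G + G*V)/G)
sqrt(C + F(124, A(5, 14))) = sqrt(29427 + (1 + (15 + 14 + 5))) = sqrt(29427 + (1 + 34)) = sqrt(29427 + 35) = sqrt(29462)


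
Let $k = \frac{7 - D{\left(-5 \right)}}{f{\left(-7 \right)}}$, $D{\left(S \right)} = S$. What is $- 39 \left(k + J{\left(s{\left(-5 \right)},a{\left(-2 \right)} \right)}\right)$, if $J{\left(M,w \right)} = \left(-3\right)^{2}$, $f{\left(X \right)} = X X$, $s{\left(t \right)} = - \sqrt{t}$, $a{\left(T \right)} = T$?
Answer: $- \frac{17667}{49} \approx -360.55$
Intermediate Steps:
$f{\left(X \right)} = X^{2}$
$J{\left(M,w \right)} = 9$
$k = \frac{12}{49}$ ($k = \frac{7 - -5}{\left(-7\right)^{2}} = \frac{7 + 5}{49} = 12 \cdot \frac{1}{49} = \frac{12}{49} \approx 0.2449$)
$- 39 \left(k + J{\left(s{\left(-5 \right)},a{\left(-2 \right)} \right)}\right) = - 39 \left(\frac{12}{49} + 9\right) = \left(-39\right) \frac{453}{49} = - \frac{17667}{49}$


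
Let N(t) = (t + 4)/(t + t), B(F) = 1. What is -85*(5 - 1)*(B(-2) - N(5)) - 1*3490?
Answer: -3524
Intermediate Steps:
N(t) = (4 + t)/(2*t) (N(t) = (4 + t)/((2*t)) = (4 + t)*(1/(2*t)) = (4 + t)/(2*t))
-85*(5 - 1)*(B(-2) - N(5)) - 1*3490 = -85*(5 - 1)*(1 - (4 + 5)/(2*5)) - 1*3490 = -340*(1 - 9/(2*5)) - 3490 = -340*(1 - 1*9/10) - 3490 = -340*(1 - 9/10) - 3490 = -340/10 - 3490 = -85*2/5 - 3490 = -34 - 3490 = -3524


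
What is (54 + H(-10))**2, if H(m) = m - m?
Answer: 2916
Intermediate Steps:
H(m) = 0
(54 + H(-10))**2 = (54 + 0)**2 = 54**2 = 2916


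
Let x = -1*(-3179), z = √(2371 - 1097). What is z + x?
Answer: 3179 + 7*√26 ≈ 3214.7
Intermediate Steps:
z = 7*√26 (z = √1274 = 7*√26 ≈ 35.693)
x = 3179
z + x = 7*√26 + 3179 = 3179 + 7*√26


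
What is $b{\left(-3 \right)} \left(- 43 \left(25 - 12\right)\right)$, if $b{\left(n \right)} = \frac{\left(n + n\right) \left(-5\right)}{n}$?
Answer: $5590$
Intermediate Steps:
$b{\left(n \right)} = -10$ ($b{\left(n \right)} = \frac{2 n \left(-5\right)}{n} = \frac{\left(-10\right) n}{n} = -10$)
$b{\left(-3 \right)} \left(- 43 \left(25 - 12\right)\right) = - 10 \left(- 43 \left(25 - 12\right)\right) = - 10 \left(\left(-43\right) 13\right) = \left(-10\right) \left(-559\right) = 5590$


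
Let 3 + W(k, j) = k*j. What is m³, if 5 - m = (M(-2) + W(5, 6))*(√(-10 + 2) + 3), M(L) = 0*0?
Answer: 890720 - 620784*I*√2 ≈ 8.9072e+5 - 8.7792e+5*I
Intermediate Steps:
W(k, j) = -3 + j*k (W(k, j) = -3 + k*j = -3 + j*k)
M(L) = 0
m = -76 - 54*I*√2 (m = 5 - (0 + (-3 + 6*5))*(√(-10 + 2) + 3) = 5 - (0 + (-3 + 30))*(√(-8) + 3) = 5 - (0 + 27)*(2*I*√2 + 3) = 5 - 27*(3 + 2*I*√2) = 5 - (81 + 54*I*√2) = 5 + (-81 - 54*I*√2) = -76 - 54*I*√2 ≈ -76.0 - 76.368*I)
m³ = (-76 - 54*I*√2)³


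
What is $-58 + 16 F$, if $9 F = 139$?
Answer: $\frac{1702}{9} \approx 189.11$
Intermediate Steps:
$F = \frac{139}{9}$ ($F = \frac{1}{9} \cdot 139 = \frac{139}{9} \approx 15.444$)
$-58 + 16 F = -58 + 16 \cdot \frac{139}{9} = -58 + \frac{2224}{9} = \frac{1702}{9}$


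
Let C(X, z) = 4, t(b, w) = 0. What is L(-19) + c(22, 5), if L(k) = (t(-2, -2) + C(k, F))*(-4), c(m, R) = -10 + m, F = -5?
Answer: -4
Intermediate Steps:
L(k) = -16 (L(k) = (0 + 4)*(-4) = 4*(-4) = -16)
L(-19) + c(22, 5) = -16 + (-10 + 22) = -16 + 12 = -4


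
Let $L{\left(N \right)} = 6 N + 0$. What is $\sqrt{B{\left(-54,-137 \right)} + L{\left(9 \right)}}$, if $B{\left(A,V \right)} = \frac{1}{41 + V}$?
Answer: $\frac{\sqrt{31098}}{24} \approx 7.3478$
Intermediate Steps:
$L{\left(N \right)} = 6 N$
$\sqrt{B{\left(-54,-137 \right)} + L{\left(9 \right)}} = \sqrt{\frac{1}{41 - 137} + 6 \cdot 9} = \sqrt{\frac{1}{-96} + 54} = \sqrt{- \frac{1}{96} + 54} = \sqrt{\frac{5183}{96}} = \frac{\sqrt{31098}}{24}$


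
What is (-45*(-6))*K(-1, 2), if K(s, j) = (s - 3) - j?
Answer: -1620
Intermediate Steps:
K(s, j) = -3 + s - j (K(s, j) = (-3 + s) - j = -3 + s - j)
(-45*(-6))*K(-1, 2) = (-45*(-6))*(-3 - 1 - 1*2) = 270*(-3 - 1 - 2) = 270*(-6) = -1620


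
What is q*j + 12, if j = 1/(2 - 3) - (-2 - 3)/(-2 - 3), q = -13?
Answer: 38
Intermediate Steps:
j = -2 (j = 1/(-1) - (-5)/(-5) = -1 - (-5)*(-1)/5 = -1 - 1*1 = -1 - 1 = -2)
q*j + 12 = -13*(-2) + 12 = 26 + 12 = 38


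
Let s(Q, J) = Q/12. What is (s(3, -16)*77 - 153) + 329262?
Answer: 1316513/4 ≈ 3.2913e+5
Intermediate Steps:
s(Q, J) = Q/12 (s(Q, J) = Q*(1/12) = Q/12)
(s(3, -16)*77 - 153) + 329262 = (((1/12)*3)*77 - 153) + 329262 = ((1/4)*77 - 153) + 329262 = (77/4 - 153) + 329262 = -535/4 + 329262 = 1316513/4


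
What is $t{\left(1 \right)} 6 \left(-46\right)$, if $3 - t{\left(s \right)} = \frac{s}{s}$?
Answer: $-552$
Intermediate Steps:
$t{\left(s \right)} = 2$ ($t{\left(s \right)} = 3 - \frac{s}{s} = 3 - 1 = 2$)
$t{\left(1 \right)} 6 \left(-46\right) = 2 \cdot 6 \left(-46\right) = 12 \left(-46\right) = -552$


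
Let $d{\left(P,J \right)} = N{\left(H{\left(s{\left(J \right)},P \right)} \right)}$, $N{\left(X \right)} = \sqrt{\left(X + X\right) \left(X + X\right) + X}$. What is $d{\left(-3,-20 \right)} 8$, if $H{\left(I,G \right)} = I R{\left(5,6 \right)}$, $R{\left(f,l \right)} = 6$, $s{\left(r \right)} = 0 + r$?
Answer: $16 \sqrt{14370} \approx 1918.0$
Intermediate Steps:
$s{\left(r \right)} = r$
$H{\left(I,G \right)} = 6 I$ ($H{\left(I,G \right)} = I 6 = 6 I$)
$N{\left(X \right)} = \sqrt{X + 4 X^{2}}$ ($N{\left(X \right)} = \sqrt{2 X 2 X + X} = \sqrt{4 X^{2} + X} = \sqrt{X + 4 X^{2}}$)
$d{\left(P,J \right)} = \sqrt{6} \sqrt{J \left(1 + 24 J\right)}$ ($d{\left(P,J \right)} = \sqrt{6 J \left(1 + 4 \cdot 6 J\right)} = \sqrt{6 J \left(1 + 24 J\right)} = \sqrt{6} \sqrt{J \left(1 + 24 J\right)}$)
$d{\left(-3,-20 \right)} 8 = \sqrt{6} \sqrt{- 20 \left(1 + 24 \left(-20\right)\right)} 8 = \sqrt{6} \sqrt{- 20 \left(1 - 480\right)} 8 = \sqrt{6} \sqrt{\left(-20\right) \left(-479\right)} 8 = \sqrt{6} \sqrt{9580} \cdot 8 = \sqrt{6} \cdot 2 \sqrt{2395} \cdot 8 = 2 \sqrt{14370} \cdot 8 = 16 \sqrt{14370}$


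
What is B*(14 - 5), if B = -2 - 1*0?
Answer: -18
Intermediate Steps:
B = -2 (B = -2 + 0 = -2)
B*(14 - 5) = -2*(14 - 5) = -2*9 = -18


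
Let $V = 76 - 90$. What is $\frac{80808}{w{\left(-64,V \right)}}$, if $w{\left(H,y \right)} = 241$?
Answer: $\frac{80808}{241} \approx 335.3$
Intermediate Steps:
$V = -14$
$\frac{80808}{w{\left(-64,V \right)}} = \frac{80808}{241}$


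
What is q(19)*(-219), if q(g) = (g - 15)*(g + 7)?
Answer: -22776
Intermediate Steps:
q(g) = (-15 + g)*(7 + g)
q(19)*(-219) = (-105 + 19**2 - 8*19)*(-219) = (-105 + 361 - 152)*(-219) = 104*(-219) = -22776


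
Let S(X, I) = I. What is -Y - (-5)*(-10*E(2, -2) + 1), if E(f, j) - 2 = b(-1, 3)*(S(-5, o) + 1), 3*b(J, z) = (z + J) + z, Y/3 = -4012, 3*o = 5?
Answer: 105469/9 ≈ 11719.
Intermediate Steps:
o = 5/3 (o = (1/3)*5 = 5/3 ≈ 1.6667)
Y = -12036 (Y = 3*(-4012) = -12036)
b(J, z) = J/3 + 2*z/3 (b(J, z) = ((z + J) + z)/3 = ((J + z) + z)/3 = (J + 2*z)/3 = J/3 + 2*z/3)
E(f, j) = 58/9 (E(f, j) = 2 + ((1/3)*(-1) + (2/3)*3)*(5/3 + 1) = 2 + (-1/3 + 2)*(8/3) = 2 + (5/3)*(8/3) = 2 + 40/9 = 58/9)
-Y - (-5)*(-10*E(2, -2) + 1) = -1*(-12036) - (-5)*(-10*58/9 + 1) = 12036 - (-5)*(-580/9 + 1) = 12036 - (-5)*(-571)/9 = 12036 - 1*2855/9 = 12036 - 2855/9 = 105469/9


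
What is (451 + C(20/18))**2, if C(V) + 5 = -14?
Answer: 186624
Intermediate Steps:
C(V) = -19 (C(V) = -5 - 14 = -19)
(451 + C(20/18))**2 = (451 - 19)**2 = 432**2 = 186624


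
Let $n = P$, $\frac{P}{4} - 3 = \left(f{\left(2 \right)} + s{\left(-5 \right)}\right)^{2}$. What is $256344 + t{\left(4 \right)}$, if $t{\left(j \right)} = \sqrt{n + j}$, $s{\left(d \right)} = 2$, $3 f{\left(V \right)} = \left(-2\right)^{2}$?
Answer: $256344 + \frac{4 \sqrt{34}}{3} \approx 2.5635 \cdot 10^{5}$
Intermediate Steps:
$f{\left(V \right)} = \frac{4}{3}$ ($f{\left(V \right)} = \frac{\left(-2\right)^{2}}{3} = \frac{1}{3} \cdot 4 = \frac{4}{3}$)
$P = \frac{508}{9}$ ($P = 12 + 4 \left(\frac{4}{3} + 2\right)^{2} = 12 + 4 \left(\frac{10}{3}\right)^{2} = 12 + 4 \cdot \frac{100}{9} = 12 + \frac{400}{9} = \frac{508}{9} \approx 56.444$)
$n = \frac{508}{9} \approx 56.444$
$t{\left(j \right)} = \sqrt{\frac{508}{9} + j}$
$256344 + t{\left(4 \right)} = 256344 + \frac{\sqrt{508 + 9 \cdot 4}}{3} = 256344 + \frac{\sqrt{508 + 36}}{3} = 256344 + \frac{\sqrt{544}}{3} = 256344 + \frac{4 \sqrt{34}}{3}$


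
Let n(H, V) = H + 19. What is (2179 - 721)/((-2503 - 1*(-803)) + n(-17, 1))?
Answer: -243/283 ≈ -0.85866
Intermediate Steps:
n(H, V) = 19 + H
(2179 - 721)/((-2503 - 1*(-803)) + n(-17, 1)) = (2179 - 721)/((-2503 - 1*(-803)) + (19 - 17)) = 1458/((-2503 + 803) + 2) = 1458/(-1700 + 2) = 1458/(-1698) = 1458*(-1/1698) = -243/283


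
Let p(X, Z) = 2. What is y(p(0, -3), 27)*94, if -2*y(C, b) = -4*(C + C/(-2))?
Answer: 188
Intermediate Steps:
y(C, b) = C (y(C, b) = -(-2)*(C + C/(-2)) = -(-2)*(C + C*(-½)) = -(-2)*(C - C/2) = -(-2)*C/2 = -(-1)*C = C)
y(p(0, -3), 27)*94 = 2*94 = 188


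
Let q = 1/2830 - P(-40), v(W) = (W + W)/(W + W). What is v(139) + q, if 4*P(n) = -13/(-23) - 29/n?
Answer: 705887/1041440 ≈ 0.67780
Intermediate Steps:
P(n) = 13/92 - 29/(4*n) (P(n) = (-13/(-23) - 29/n)/4 = (-13*(-1/23) - 29/n)/4 = (13/23 - 29/n)/4 = 13/92 - 29/(4*n))
v(W) = 1 (v(W) = (2*W)/((2*W)) = (2*W)*(1/(2*W)) = 1)
q = -335553/1041440 (q = 1/2830 - (-667 + 13*(-40))/(92*(-40)) = 1/2830 - (-1)*(-667 - 520)/(92*40) = 1/2830 - (-1)*(-1187)/(92*40) = 1/2830 - 1*1187/3680 = 1/2830 - 1187/3680 = -335553/1041440 ≈ -0.32220)
v(139) + q = 1 - 335553/1041440 = 705887/1041440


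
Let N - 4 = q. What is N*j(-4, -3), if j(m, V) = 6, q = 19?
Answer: 138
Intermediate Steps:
N = 23 (N = 4 + 19 = 23)
N*j(-4, -3) = 23*6 = 138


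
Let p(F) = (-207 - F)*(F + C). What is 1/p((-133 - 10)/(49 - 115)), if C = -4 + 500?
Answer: -36/3751195 ≈ -9.5969e-6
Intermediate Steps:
C = 496
p(F) = (-207 - F)*(496 + F) (p(F) = (-207 - F)*(F + 496) = (-207 - F)*(496 + F))
1/p((-133 - 10)/(49 - 115)) = 1/(-102672 - ((-133 - 10)/(49 - 115))² - 703*(-133 - 10)/(49 - 115)) = 1/(-102672 - (-143/(-66))² - (-100529)/(-66)) = 1/(-102672 - (-143*(-1/66))² - (-100529)*(-1)/66) = 1/(-102672 - (13/6)² - 703*13/6) = 1/(-102672 - 1*169/36 - 9139/6) = 1/(-102672 - 169/36 - 9139/6) = 1/(-3751195/36) = -36/3751195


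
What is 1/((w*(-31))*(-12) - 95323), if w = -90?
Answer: -1/128803 ≈ -7.7638e-6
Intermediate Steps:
1/((w*(-31))*(-12) - 95323) = 1/(-90*(-31)*(-12) - 95323) = 1/(2790*(-12) - 95323) = 1/(-33480 - 95323) = 1/(-128803) = -1/128803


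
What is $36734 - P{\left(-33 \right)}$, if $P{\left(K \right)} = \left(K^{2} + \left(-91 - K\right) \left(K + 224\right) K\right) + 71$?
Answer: $-330000$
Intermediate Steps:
$P{\left(K \right)} = 71 + K^{2} + K \left(-91 - K\right) \left(224 + K\right)$ ($P{\left(K \right)} = \left(K^{2} + \left(-91 - K\right) \left(224 + K\right) K\right) + 71 = \left(K^{2} + K \left(-91 - K\right) \left(224 + K\right)\right) + 71 = 71 + K^{2} + K \left(-91 - K\right) \left(224 + K\right)$)
$36734 - P{\left(-33 \right)} = 36734 - \left(71 - \left(-33\right)^{3} - -672672 - 314 \left(-33\right)^{2}\right) = 36734 - \left(71 - -35937 + 672672 - 341946\right) = 36734 - \left(71 + 35937 + 672672 - 341946\right) = 36734 - 366734 = -330000$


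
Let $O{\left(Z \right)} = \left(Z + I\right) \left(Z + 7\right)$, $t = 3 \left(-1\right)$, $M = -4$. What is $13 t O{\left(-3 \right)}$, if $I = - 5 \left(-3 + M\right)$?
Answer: $-4992$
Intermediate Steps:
$t = -3$
$I = 35$ ($I = - 5 \left(-3 - 4\right) = \left(-5\right) \left(-7\right) = 35$)
$O{\left(Z \right)} = \left(7 + Z\right) \left(35 + Z\right)$ ($O{\left(Z \right)} = \left(Z + 35\right) \left(Z + 7\right) = \left(35 + Z\right) \left(7 + Z\right) = \left(7 + Z\right) \left(35 + Z\right)$)
$13 t O{\left(-3 \right)} = 13 \left(-3\right) \left(245 + \left(-3\right)^{2} + 42 \left(-3\right)\right) = - 39 \left(245 + 9 - 126\right) = \left(-39\right) 128 = -4992$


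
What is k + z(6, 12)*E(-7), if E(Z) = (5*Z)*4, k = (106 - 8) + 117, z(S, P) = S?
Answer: -625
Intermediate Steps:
k = 215 (k = 98 + 117 = 215)
E(Z) = 20*Z
k + z(6, 12)*E(-7) = 215 + 6*(20*(-7)) = 215 + 6*(-140) = 215 - 840 = -625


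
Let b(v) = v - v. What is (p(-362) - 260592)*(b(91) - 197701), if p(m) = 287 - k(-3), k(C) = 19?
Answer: 51466315124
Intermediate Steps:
b(v) = 0
p(m) = 268 (p(m) = 287 - 1*19 = 287 - 19 = 268)
(p(-362) - 260592)*(b(91) - 197701) = (268 - 260592)*(0 - 197701) = -260324*(-197701) = 51466315124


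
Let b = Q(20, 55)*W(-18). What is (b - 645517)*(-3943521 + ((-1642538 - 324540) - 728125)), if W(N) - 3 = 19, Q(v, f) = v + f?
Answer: 4274455305708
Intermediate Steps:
Q(v, f) = f + v
W(N) = 22 (W(N) = 3 + 19 = 22)
b = 1650 (b = (55 + 20)*22 = 75*22 = 1650)
(b - 645517)*(-3943521 + ((-1642538 - 324540) - 728125)) = (1650 - 645517)*(-3943521 + ((-1642538 - 324540) - 728125)) = -643867*(-3943521 + (-1967078 - 728125)) = -643867*(-3943521 - 2695203) = -643867*(-6638724) = 4274455305708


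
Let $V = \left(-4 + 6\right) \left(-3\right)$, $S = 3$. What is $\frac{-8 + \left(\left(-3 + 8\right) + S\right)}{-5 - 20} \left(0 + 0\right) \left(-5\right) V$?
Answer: $0$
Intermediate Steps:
$V = -6$ ($V = 2 \left(-3\right) = -6$)
$\frac{-8 + \left(\left(-3 + 8\right) + S\right)}{-5 - 20} \left(0 + 0\right) \left(-5\right) V = \frac{-8 + \left(\left(-3 + 8\right) + 3\right)}{-5 - 20} \left(0 + 0\right) \left(-5\right) \left(-6\right) = \frac{-8 + \left(5 + 3\right)}{-25} \cdot 0 \left(-5\right) \left(-6\right) = \left(-8 + 8\right) \left(- \frac{1}{25}\right) 0 \left(-6\right) = 0 \left(- \frac{1}{25}\right) 0 \left(-6\right) = 0 \cdot 0 \left(-6\right) = 0 \left(-6\right) = 0$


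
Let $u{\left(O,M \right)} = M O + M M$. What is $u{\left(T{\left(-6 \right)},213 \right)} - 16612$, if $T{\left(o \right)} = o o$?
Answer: $36425$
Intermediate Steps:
$T{\left(o \right)} = o^{2}$
$u{\left(O,M \right)} = M^{2} + M O$ ($u{\left(O,M \right)} = M O + M^{2} = M^{2} + M O$)
$u{\left(T{\left(-6 \right)},213 \right)} - 16612 = 213 \left(213 + \left(-6\right)^{2}\right) - 16612 = 213 \left(213 + 36\right) - 16612 = 213 \cdot 249 - 16612 = 53037 - 16612 = 36425$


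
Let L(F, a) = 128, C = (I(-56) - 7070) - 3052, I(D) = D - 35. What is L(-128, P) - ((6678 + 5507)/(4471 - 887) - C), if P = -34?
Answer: -36156825/3584 ≈ -10088.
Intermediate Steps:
I(D) = -35 + D
C = -10213 (C = ((-35 - 56) - 7070) - 3052 = (-91 - 7070) - 3052 = -7161 - 3052 = -10213)
L(-128, P) - ((6678 + 5507)/(4471 - 887) - C) = 128 - ((6678 + 5507)/(4471 - 887) - 1*(-10213)) = 128 - (12185/3584 + 10213) = 128 - 1*36615577/3584 = 128 - 36615577/3584 = -36156825/3584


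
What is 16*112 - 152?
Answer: 1640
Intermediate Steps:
16*112 - 152 = 1792 - 152 = 1640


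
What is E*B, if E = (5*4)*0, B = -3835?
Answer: 0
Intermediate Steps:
E = 0 (E = 20*0 = 0)
E*B = 0*(-3835) = 0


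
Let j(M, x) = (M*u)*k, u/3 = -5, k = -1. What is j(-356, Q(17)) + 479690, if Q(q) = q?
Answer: 474350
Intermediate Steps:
u = -15 (u = 3*(-5) = -15)
j(M, x) = 15*M (j(M, x) = (M*(-15))*(-1) = -15*M*(-1) = 15*M)
j(-356, Q(17)) + 479690 = 15*(-356) + 479690 = -5340 + 479690 = 474350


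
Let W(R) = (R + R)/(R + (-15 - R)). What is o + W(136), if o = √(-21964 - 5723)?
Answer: -272/15 + I*√27687 ≈ -18.133 + 166.39*I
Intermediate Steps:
o = I*√27687 (o = √(-27687) = I*√27687 ≈ 166.39*I)
W(R) = -2*R/15 (W(R) = (2*R)/(-15) = (2*R)*(-1/15) = -2*R/15)
o + W(136) = I*√27687 - 2/15*136 = I*√27687 - 272/15 = -272/15 + I*√27687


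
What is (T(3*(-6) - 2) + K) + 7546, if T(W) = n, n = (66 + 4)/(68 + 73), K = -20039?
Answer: -1761443/141 ≈ -12493.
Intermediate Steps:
n = 70/141 ≈ 0.49645
T(W) = 70/141
(T(3*(-6) - 2) + K) + 7546 = (70/141 - 20039) + 7546 = -2825429/141 + 7546 = -1761443/141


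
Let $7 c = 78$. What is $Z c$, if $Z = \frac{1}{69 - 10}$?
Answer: $\frac{78}{413} \approx 0.18886$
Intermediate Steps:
$c = \frac{78}{7}$ ($c = \frac{1}{7} \cdot 78 = \frac{78}{7} \approx 11.143$)
$Z = \frac{1}{59} \approx 0.016949$
$Z c = \frac{1}{59} \cdot \frac{78}{7} = \frac{78}{413}$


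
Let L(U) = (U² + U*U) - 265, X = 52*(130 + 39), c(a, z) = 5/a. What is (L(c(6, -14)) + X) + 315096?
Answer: 5825167/18 ≈ 3.2362e+5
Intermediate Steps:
X = 8788 (X = 52*169 = 8788)
L(U) = -265 + 2*U² (L(U) = (U² + U²) - 265 = 2*U² - 265 = -265 + 2*U²)
(L(c(6, -14)) + X) + 315096 = ((-265 + 2*(5/6)²) + 8788) + 315096 = ((-265 + 2*(5*(⅙))²) + 8788) + 315096 = ((-265 + 2*(⅚)²) + 8788) + 315096 = ((-265 + 2*(25/36)) + 8788) + 315096 = ((-265 + 25/18) + 8788) + 315096 = (-4745/18 + 8788) + 315096 = 153439/18 + 315096 = 5825167/18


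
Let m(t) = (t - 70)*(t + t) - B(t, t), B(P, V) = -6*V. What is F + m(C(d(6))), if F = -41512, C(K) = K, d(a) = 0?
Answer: -41512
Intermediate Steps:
m(t) = 6*t + 2*t*(-70 + t) (m(t) = (t - 70)*(t + t) - (-6)*t = (-70 + t)*(2*t) + 6*t = 2*t*(-70 + t) + 6*t = 6*t + 2*t*(-70 + t))
F + m(C(d(6))) = -41512 + 2*0*(-67 + 0) = -41512 + 2*0*(-67) = -41512 + 0 = -41512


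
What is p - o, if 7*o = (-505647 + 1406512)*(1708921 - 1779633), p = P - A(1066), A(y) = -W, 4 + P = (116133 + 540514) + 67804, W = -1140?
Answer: 9101004147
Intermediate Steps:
P = 724447 (P = -4 + ((116133 + 540514) + 67804) = -4 + (656647 + 67804) = -4 + 724451 = 724447)
A(y) = 1140 (A(y) = -1*(-1140) = 1140)
p = 723307 (p = 724447 - 1*1140 = 724447 - 1140 = 723307)
o = -9100280840 (o = ((-505647 + 1406512)*(1708921 - 1779633))/7 = (900865*(-70712))/7 = (1/7)*(-63701965880) = -9100280840)
p - o = 723307 - 1*(-9100280840) = 723307 + 9100280840 = 9101004147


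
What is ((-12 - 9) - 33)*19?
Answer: -1026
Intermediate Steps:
((-12 - 9) - 33)*19 = (-21 - 33)*19 = -54*19 = -1026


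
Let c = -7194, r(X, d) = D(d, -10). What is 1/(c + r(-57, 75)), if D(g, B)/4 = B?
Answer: -1/7234 ≈ -0.00013824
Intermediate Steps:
D(g, B) = 4*B
r(X, d) = -40 (r(X, d) = 4*(-10) = -40)
1/(c + r(-57, 75)) = 1/(-7194 - 40) = 1/(-7234) = -1/7234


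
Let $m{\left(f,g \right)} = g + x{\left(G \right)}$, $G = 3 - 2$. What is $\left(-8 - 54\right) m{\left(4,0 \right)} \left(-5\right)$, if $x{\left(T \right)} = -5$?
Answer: $-1550$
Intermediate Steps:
$G = 1$ ($G = 3 - 2 = 1$)
$m{\left(f,g \right)} = -5 + g$ ($m{\left(f,g \right)} = g - 5 = -5 + g$)
$\left(-8 - 54\right) m{\left(4,0 \right)} \left(-5\right) = \left(-8 - 54\right) \left(-5 + 0\right) \left(-5\right) = \left(-8 - 54\right) \left(\left(-5\right) \left(-5\right)\right) = \left(-62\right) 25 = -1550$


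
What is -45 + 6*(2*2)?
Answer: -21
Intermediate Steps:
-45 + 6*(2*2) = -45 + 6*4 = -45 + 24 = -21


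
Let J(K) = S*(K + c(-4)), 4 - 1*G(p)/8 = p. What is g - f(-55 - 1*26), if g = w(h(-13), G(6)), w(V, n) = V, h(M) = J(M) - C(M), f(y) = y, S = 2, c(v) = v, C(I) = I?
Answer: 60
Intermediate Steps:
G(p) = 32 - 8*p
J(K) = -8 + 2*K (J(K) = 2*(K - 4) = 2*(-4 + K) = -8 + 2*K)
h(M) = -8 + M (h(M) = (-8 + 2*M) - M = -8 + M)
g = -21 (g = -8 - 13 = -21)
g - f(-55 - 1*26) = -21 - (-55 - 1*26) = -21 - (-55 - 26) = -21 - 1*(-81) = -21 + 81 = 60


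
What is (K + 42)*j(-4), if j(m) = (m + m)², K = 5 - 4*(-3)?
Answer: 3776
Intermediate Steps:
K = 17 (K = 5 + 12 = 17)
j(m) = 4*m² (j(m) = (2*m)² = 4*m²)
(K + 42)*j(-4) = (17 + 42)*(4*(-4)²) = 59*(4*16) = 59*64 = 3776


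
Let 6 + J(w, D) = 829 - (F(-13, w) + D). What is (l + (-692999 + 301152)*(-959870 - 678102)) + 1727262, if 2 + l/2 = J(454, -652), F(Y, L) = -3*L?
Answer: 641836147216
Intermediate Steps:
J(w, D) = 823 - D + 3*w (J(w, D) = -6 + (829 - (-3*w + D)) = -6 + (829 - (D - 3*w)) = -6 + (829 + (-D + 3*w)) = -6 + (829 - D + 3*w) = 823 - D + 3*w)
l = 5670 (l = -4 + 2*(823 - 1*(-652) + 3*454) = -4 + 2*(823 + 652 + 1362) = -4 + 2*2837 = -4 + 5674 = 5670)
(l + (-692999 + 301152)*(-959870 - 678102)) + 1727262 = (5670 + (-692999 + 301152)*(-959870 - 678102)) + 1727262 = (5670 - 391847*(-1637972)) + 1727262 = (5670 + 641834414284) + 1727262 = 641834419954 + 1727262 = 641836147216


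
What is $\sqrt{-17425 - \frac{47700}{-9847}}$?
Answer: $\frac{5 i \sqrt{67564707997}}{9847} \approx 131.99 i$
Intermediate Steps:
$\sqrt{-17425 - \frac{47700}{-9847}} = \sqrt{-17425 - - \frac{47700}{9847}} = \sqrt{-17425 + \frac{47700}{9847}} = \sqrt{- \frac{171536275}{9847}} = \frac{5 i \sqrt{67564707997}}{9847}$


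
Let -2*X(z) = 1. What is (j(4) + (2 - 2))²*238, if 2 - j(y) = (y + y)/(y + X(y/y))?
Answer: 136/7 ≈ 19.429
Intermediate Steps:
X(z) = -½ (X(z) = -½*1 = -½)
j(y) = 2 - 2*y/(-½ + y) (j(y) = 2 - (y + y)/(y - ½) = 2 - 2*y/(-½ + y))
(j(4) + (2 - 2))²*238 = (-2/(-1 + 2*4) + (2 - 2))²*238 = (-2/(-1 + 8) + 0)²*238 = (-2/7 + 0)²*238 = (-2/7)²*238 = (4/49)*238 = 136/7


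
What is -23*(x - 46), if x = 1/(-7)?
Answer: 7429/7 ≈ 1061.3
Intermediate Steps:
x = -⅐ ≈ -0.14286
-23*(x - 46) = -23*(-⅐ - 46) = -23*(-323/7) = 7429/7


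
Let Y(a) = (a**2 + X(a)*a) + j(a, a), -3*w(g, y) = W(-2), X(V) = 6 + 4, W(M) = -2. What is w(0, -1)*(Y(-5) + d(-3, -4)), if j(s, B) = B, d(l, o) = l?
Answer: -22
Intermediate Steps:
X(V) = 10
w(g, y) = 2/3 (w(g, y) = -1/3*(-2) = 2/3)
Y(a) = a**2 + 11*a (Y(a) = (a**2 + 10*a) + a = a**2 + 11*a)
w(0, -1)*(Y(-5) + d(-3, -4)) = 2*(-5*(11 - 5) - 3)/3 = 2*(-5*6 - 3)/3 = 2*(-30 - 3)/3 = (2/3)*(-33) = -22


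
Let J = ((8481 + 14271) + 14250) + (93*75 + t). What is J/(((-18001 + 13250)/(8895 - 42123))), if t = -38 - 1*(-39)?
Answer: 1461300984/4751 ≈ 3.0758e+5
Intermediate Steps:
t = 1 (t = -38 + 39 = 1)
J = 43978 (J = ((8481 + 14271) + 14250) + (93*75 + 1) = (22752 + 14250) + (6975 + 1) = 37002 + 6976 = 43978)
J/(((-18001 + 13250)/(8895 - 42123))) = 43978/(((-18001 + 13250)/(8895 - 42123))) = 43978/((-4751/(-33228))) = 43978/((-4751*(-1/33228))) = 43978/(4751/33228) = 43978*(33228/4751) = 1461300984/4751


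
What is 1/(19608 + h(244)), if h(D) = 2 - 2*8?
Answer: 1/19594 ≈ 5.1036e-5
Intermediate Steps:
h(D) = -14 (h(D) = 2 - 16 = -14)
1/(19608 + h(244)) = 1/(19608 - 14) = 1/19594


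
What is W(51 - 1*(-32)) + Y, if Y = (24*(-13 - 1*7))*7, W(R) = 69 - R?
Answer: -3374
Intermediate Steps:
Y = -3360 (Y = (24*(-13 - 7))*7 = (24*(-20))*7 = -480*7 = -3360)
W(51 - 1*(-32)) + Y = (69 - (51 - 1*(-32))) - 3360 = (69 - (51 + 32)) - 3360 = (69 - 1*83) - 3360 = (69 - 83) - 3360 = -14 - 3360 = -3374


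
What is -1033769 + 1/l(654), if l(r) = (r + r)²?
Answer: -1768638166415/1710864 ≈ -1.0338e+6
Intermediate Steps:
l(r) = 4*r² (l(r) = (2*r)² = 4*r²)
-1033769 + 1/l(654) = -1033769 + 1/(4*654²) = -1033769 + 1/(4*427716) = -1033769 + 1/1710864 = -1768638166415/1710864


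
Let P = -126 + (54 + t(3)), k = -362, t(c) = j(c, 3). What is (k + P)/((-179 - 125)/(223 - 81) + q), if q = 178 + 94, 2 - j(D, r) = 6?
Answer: -15549/9580 ≈ -1.6231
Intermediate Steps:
j(D, r) = -4 (j(D, r) = 2 - 1*6 = 2 - 6 = -4)
t(c) = -4
q = 272
P = -76 (P = -126 + (54 - 4) = -126 + 50 = -76)
(k + P)/((-179 - 125)/(223 - 81) + q) = (-362 - 76)/((-179 - 125)/(223 - 81) + 272) = -438/(-304/142 + 272) = -438/(-304*1/142 + 272) = -438/(-152/71 + 272) = -438/19160/71 = -438*71/19160 = -15549/9580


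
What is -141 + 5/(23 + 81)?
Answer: -14659/104 ≈ -140.95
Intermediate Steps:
-141 + 5/(23 + 81) = -141 + 5/104 = -14659/104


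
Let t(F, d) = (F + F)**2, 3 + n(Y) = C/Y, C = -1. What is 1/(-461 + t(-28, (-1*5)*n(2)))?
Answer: 1/2675 ≈ 0.00037383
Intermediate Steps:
n(Y) = -3 - 1/Y
t(F, d) = 4*F**2 (t(F, d) = (2*F)**2 = 4*F**2)
1/(-461 + t(-28, (-1*5)*n(2))) = 1/(-461 + 4*(-28)**2) = 1/(-461 + 4*784) = 1/(-461 + 3136) = 1/2675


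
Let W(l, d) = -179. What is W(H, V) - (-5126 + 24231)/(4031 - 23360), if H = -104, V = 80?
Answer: -3440786/19329 ≈ -178.01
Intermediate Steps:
W(H, V) - (-5126 + 24231)/(4031 - 23360) = -179 - (-5126 + 24231)/(4031 - 23360) = -179 - 19105/(-19329) = -179 - 19105*(-1)/19329 = -179 - 1*(-19105/19329) = -179 + 19105/19329 = -3440786/19329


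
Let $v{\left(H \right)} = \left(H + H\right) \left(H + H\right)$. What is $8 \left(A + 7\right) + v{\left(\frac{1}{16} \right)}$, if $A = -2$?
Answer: $\frac{2561}{64} \approx 40.016$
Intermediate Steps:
$v{\left(H \right)} = 4 H^{2}$ ($v{\left(H \right)} = 2 H 2 H = 4 H^{2}$)
$8 \left(A + 7\right) + v{\left(\frac{1}{16} \right)} = 8 \left(-2 + 7\right) + 4 \left(\frac{1}{16}\right)^{2} = 8 \cdot 5 + \frac{4}{256} = 40 + 4 \cdot \frac{1}{256} = 40 + \frac{1}{64} = \frac{2561}{64}$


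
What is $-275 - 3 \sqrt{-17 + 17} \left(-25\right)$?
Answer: $-275$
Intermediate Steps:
$-275 - 3 \sqrt{-17 + 17} \left(-25\right) = -275 - 3 \sqrt{0} \left(-25\right) = -275 - 3 \cdot 0 \left(-25\right) = -275 - 0 \left(-25\right) = -275 - 0 = -275 + 0 = -275$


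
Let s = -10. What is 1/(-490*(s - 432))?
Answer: 1/216580 ≈ 4.6172e-6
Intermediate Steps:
1/(-490*(s - 432)) = 1/(-490*(-10 - 432)) = 1/(-490*(-442)) = 1/216580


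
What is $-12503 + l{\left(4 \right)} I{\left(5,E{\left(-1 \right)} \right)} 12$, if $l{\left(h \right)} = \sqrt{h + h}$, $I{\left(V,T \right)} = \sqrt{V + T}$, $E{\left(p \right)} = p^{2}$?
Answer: $-12503 + 48 \sqrt{3} \approx -12420.0$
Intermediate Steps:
$I{\left(V,T \right)} = \sqrt{T + V}$
$l{\left(h \right)} = \sqrt{2} \sqrt{h}$ ($l{\left(h \right)} = \sqrt{2 h} = \sqrt{2} \sqrt{h}$)
$-12503 + l{\left(4 \right)} I{\left(5,E{\left(-1 \right)} \right)} 12 = -12503 + \sqrt{2} \sqrt{4} \sqrt{\left(-1\right)^{2} + 5} \cdot 12 = -12503 + \sqrt{2} \cdot 2 \sqrt{1 + 5} \cdot 12 = -12503 + 2 \sqrt{2} \sqrt{6} \cdot 12 = -12503 + 4 \sqrt{3} \cdot 12 = -12503 + 48 \sqrt{3}$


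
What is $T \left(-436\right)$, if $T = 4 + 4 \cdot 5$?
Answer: $-10464$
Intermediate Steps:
$T = 24$ ($T = 4 + 20 = 24$)
$T \left(-436\right) = 24 \left(-436\right) = -10464$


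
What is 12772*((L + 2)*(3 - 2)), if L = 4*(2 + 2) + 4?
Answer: 280984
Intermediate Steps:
L = 20 (L = 4*4 + 4 = 16 + 4 = 20)
12772*((L + 2)*(3 - 2)) = 12772*((20 + 2)*(3 - 2)) = 12772*(22*1) = 12772*22 = 280984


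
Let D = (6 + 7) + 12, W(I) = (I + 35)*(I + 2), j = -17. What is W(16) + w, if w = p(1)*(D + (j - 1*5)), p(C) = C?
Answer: 921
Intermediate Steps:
W(I) = (2 + I)*(35 + I) (W(I) = (35 + I)*(2 + I) = (2 + I)*(35 + I))
D = 25 (D = 13 + 12 = 25)
w = 3 (w = 1*(25 + (-17 - 1*5)) = 1*(25 + (-17 - 5)) = 1*(25 - 22) = 1*3 = 3)
W(16) + w = (70 + 16² + 37*16) + 3 = (70 + 256 + 592) + 3 = 918 + 3 = 921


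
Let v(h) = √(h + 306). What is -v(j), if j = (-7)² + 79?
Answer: -√434 ≈ -20.833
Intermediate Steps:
j = 128 (j = 49 + 79 = 128)
v(h) = √(306 + h)
-v(j) = -√(306 + 128) = -√434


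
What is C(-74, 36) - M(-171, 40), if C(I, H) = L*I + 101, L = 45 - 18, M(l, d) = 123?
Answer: -2020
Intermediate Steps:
L = 27
C(I, H) = 101 + 27*I (C(I, H) = 27*I + 101 = 101 + 27*I)
C(-74, 36) - M(-171, 40) = (101 + 27*(-74)) - 1*123 = (101 - 1998) - 123 = -1897 - 123 = -2020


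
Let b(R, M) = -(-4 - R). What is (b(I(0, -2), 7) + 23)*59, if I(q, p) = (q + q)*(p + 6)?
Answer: 1593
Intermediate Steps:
I(q, p) = 2*q*(6 + p) (I(q, p) = (2*q)*(6 + p) = 2*q*(6 + p))
b(R, M) = 4 + R
(b(I(0, -2), 7) + 23)*59 = ((4 + 2*0*(6 - 2)) + 23)*59 = ((4 + 2*0*4) + 23)*59 = ((4 + 0) + 23)*59 = (4 + 23)*59 = 27*59 = 1593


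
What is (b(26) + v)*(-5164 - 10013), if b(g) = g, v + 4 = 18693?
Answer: -284037555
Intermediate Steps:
v = 18689 (v = -4 + 18693 = 18689)
(b(26) + v)*(-5164 - 10013) = (26 + 18689)*(-5164 - 10013) = 18715*(-15177) = -284037555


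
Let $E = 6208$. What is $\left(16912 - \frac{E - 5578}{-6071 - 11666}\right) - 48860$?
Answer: $- \frac{566661046}{17737} \approx -31948.0$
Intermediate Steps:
$\left(16912 - \frac{E - 5578}{-6071 - 11666}\right) - 48860 = \left(16912 - \frac{6208 - 5578}{-6071 - 11666}\right) - 48860 = \left(16912 - \frac{630}{-17737}\right) - 48860 = \left(16912 - 630 \left(- \frac{1}{17737}\right)\right) - 48860 = \left(16912 - - \frac{630}{17737}\right) - 48860 = \left(16912 + \frac{630}{17737}\right) - 48860 = \frac{299968774}{17737} - 48860 = - \frac{566661046}{17737}$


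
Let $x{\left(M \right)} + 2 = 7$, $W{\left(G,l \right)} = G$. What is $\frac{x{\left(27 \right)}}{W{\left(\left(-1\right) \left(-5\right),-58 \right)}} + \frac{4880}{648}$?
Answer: $\frac{691}{81} \approx 8.5309$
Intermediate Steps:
$x{\left(M \right)} = 5$ ($x{\left(M \right)} = -2 + 7 = 5$)
$\frac{x{\left(27 \right)}}{W{\left(\left(-1\right) \left(-5\right),-58 \right)}} + \frac{4880}{648} = \frac{5}{\left(-1\right) \left(-5\right)} + \frac{4880}{648} = \frac{5}{5} + 4880 \cdot \frac{1}{648} = 5 \cdot \frac{1}{5} + \frac{610}{81} = 1 + \frac{610}{81} = \frac{691}{81}$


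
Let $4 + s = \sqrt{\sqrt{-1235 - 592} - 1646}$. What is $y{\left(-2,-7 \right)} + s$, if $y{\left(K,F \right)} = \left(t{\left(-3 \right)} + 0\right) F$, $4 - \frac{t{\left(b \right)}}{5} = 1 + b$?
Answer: $-214 + \sqrt{-1646 + 3 i \sqrt{203}} \approx -213.47 + 40.574 i$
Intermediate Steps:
$t{\left(b \right)} = 15 - 5 b$ ($t{\left(b \right)} = 20 - 5 \left(1 + b\right) = 20 - \left(5 + 5 b\right) = 15 - 5 b$)
$s = -4 + \sqrt{-1646 + 3 i \sqrt{203}}$ ($s = -4 + \sqrt{\sqrt{-1235 - 592} - 1646} = -4 + \sqrt{\sqrt{-1827} - 1646} = -4 + \sqrt{3 i \sqrt{203} - 1646} = -4 + \sqrt{-1646 + 3 i \sqrt{203}} \approx -3.4733 + 40.574 i$)
$y{\left(K,F \right)} = 30 F$ ($y{\left(K,F \right)} = \left(\left(15 - -15\right) + 0\right) F = \left(\left(15 + 15\right) + 0\right) F = \left(30 + 0\right) F = 30 F$)
$y{\left(-2,-7 \right)} + s = 30 \left(-7\right) - \left(4 - \sqrt{-1646 + 3 i \sqrt{203}}\right) = -210 - \left(4 - \sqrt{-1646 + 3 i \sqrt{203}}\right) = -214 + \sqrt{-1646 + 3 i \sqrt{203}}$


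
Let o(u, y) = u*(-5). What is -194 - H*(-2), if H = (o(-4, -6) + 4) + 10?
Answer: -126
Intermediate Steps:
o(u, y) = -5*u
H = 34 (H = (-5*(-4) + 4) + 10 = (20 + 4) + 10 = 24 + 10 = 34)
-194 - H*(-2) = -194 - 34*(-2) = -194 - 1*(-68) = -194 + 68 = -126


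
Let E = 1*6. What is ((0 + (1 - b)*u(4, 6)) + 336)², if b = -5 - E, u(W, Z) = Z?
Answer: 166464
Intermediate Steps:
E = 6
b = -11 (b = -5 - 1*6 = -5 - 6 = -11)
((0 + (1 - b)*u(4, 6)) + 336)² = ((0 + (1 - 1*(-11))*6) + 336)² = ((0 + (1 + 11)*6) + 336)² = ((0 + 12*6) + 336)² = ((0 + 72) + 336)² = (72 + 336)² = 408² = 166464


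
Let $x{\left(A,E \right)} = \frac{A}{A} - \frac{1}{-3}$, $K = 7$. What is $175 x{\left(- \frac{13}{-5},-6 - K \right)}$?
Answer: $\frac{700}{3} \approx 233.33$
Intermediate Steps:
$x{\left(A,E \right)} = \frac{4}{3}$ ($x{\left(A,E \right)} = 1 - - \frac{1}{3} = 1 + \frac{1}{3} = \frac{4}{3}$)
$175 x{\left(- \frac{13}{-5},-6 - K \right)} = 175 \cdot \frac{4}{3} = \frac{700}{3}$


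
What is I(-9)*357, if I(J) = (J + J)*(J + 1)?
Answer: 51408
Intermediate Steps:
I(J) = 2*J*(1 + J) (I(J) = (2*J)*(1 + J) = 2*J*(1 + J))
I(-9)*357 = (2*(-9)*(1 - 9))*357 = (2*(-9)*(-8))*357 = 144*357 = 51408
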